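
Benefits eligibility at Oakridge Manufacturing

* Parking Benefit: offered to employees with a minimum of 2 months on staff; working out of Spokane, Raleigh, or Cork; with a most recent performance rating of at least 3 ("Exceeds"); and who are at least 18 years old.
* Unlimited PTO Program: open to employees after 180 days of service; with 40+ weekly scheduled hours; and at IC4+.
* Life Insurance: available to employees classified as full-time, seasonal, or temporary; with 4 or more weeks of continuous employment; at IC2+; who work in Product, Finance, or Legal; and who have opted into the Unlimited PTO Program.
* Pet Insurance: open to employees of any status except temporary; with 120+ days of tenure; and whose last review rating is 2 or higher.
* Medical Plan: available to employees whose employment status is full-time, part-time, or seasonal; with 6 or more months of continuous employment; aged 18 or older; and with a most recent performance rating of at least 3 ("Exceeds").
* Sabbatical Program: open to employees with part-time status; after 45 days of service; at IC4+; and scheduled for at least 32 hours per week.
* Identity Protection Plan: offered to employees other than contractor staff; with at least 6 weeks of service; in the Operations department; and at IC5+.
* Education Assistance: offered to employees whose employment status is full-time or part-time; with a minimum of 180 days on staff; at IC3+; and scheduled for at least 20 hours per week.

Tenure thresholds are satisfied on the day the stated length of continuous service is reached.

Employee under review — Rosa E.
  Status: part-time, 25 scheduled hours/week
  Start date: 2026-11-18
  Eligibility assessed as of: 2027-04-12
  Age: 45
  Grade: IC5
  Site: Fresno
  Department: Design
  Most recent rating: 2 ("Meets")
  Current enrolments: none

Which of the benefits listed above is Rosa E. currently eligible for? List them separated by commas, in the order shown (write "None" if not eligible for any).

Pet Insurance

Service from 2026-11-18 to 2027-04-12: 145 days.
Parking Benefit — service 145 days ≥ 2 months (≈60 days) ✓; site Fresno ✗ (not Spokane, Raleigh, or Cork) → not eligible.
Unlimited PTO Program — service 145 days < 180 days ✗ → not eligible.
Life Insurance — status part-time ✗ (requires full-time, seasonal, or temporary) → not eligible.
Pet Insurance — status part-time ✓ (not excluded); service 145 days ≥ 120 days ✓; rating 2 ≥ 2 ✓ → eligible.
Medical Plan — status part-time ✓; service 145 days < 6 months (≈180 days) ✗ → not eligible.
Sabbatical Program — status part-time ✓; service 145 days ≥ 45 days ✓; grade IC5 ≥ IC4 ✓; 25 hrs/wk < 32 ✗ → not eligible.
Identity Protection Plan — status part-time ✓ (not excluded); service 145 days ≥ 6 weeks (≈42 days) ✓; dept Design ✗ → not eligible.
Education Assistance — status part-time ✓; service 145 days < 180 days ✗ → not eligible.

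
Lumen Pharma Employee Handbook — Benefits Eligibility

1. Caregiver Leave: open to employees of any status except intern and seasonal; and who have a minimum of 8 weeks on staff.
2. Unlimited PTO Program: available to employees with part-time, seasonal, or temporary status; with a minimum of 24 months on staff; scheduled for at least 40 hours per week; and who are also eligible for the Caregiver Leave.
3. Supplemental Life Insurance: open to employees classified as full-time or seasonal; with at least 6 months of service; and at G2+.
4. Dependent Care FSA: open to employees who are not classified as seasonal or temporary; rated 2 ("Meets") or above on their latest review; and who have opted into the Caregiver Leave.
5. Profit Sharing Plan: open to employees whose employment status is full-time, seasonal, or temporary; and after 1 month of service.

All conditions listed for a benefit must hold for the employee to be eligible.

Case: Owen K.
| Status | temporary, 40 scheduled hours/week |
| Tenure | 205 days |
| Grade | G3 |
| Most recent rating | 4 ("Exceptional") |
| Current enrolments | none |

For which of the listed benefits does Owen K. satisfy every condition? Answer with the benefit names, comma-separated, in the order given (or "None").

Caregiver Leave, Profit Sharing Plan

Caregiver Leave — status temporary ✓ (not excluded); service 205 days ≥ 8 weeks (≈56 days) ✓ → eligible.
Unlimited PTO Program — status temporary ✓; service 205 days < 24 months (≈720 days) ✗ → not eligible.
Supplemental Life Insurance — status temporary ✗ (requires full-time or seasonal) → not eligible.
Dependent Care FSA — status temporary ✗ (excluded) → not eligible.
Profit Sharing Plan — status temporary ✓; service 205 days ≥ 1 month (≈30 days) ✓ → eligible.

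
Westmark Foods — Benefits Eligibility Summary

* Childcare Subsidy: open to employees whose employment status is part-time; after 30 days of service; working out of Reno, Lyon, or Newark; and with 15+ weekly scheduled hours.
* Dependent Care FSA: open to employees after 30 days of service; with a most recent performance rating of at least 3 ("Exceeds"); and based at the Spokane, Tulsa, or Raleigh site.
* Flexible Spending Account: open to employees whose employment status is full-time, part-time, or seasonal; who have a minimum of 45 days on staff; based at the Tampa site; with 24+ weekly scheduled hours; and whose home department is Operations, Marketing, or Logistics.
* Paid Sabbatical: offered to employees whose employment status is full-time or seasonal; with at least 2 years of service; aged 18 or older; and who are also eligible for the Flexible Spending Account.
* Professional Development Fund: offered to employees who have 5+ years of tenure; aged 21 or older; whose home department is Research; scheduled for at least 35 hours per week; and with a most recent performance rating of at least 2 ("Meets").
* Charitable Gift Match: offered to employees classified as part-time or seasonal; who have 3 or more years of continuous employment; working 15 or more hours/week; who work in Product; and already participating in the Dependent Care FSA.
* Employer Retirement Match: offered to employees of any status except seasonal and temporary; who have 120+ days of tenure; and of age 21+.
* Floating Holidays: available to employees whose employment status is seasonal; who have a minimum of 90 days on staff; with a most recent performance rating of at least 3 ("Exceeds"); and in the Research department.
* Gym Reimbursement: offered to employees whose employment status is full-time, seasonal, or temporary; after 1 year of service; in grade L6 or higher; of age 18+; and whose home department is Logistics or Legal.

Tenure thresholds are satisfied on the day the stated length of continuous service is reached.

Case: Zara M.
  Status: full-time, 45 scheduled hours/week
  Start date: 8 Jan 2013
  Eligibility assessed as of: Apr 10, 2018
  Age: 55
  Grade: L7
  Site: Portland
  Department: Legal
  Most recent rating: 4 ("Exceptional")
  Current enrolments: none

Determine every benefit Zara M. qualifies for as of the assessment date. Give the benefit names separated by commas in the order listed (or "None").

Employer Retirement Match, Gym Reimbursement

Service from 8 Jan 2013 to Apr 10, 2018: 1918 days.
Childcare Subsidy — status full-time ✗ (requires part-time) → not eligible.
Dependent Care FSA — service 1918 days ≥ 30 days ✓; rating 4 ≥ 3 ✓; site Portland ✗ (not Spokane, Tulsa, or Raleigh) → not eligible.
Flexible Spending Account — status full-time ✓; service 1918 days ≥ 45 days ✓; site Portland ✗ (not Tampa) → not eligible.
Paid Sabbatical — status full-time ✓; service 1918 days ≥ 2 years (≈730 days) ✓; age 55 ≥ 18 ✓; not eligible for Flexible Spending Account ✗ → not eligible.
Professional Development Fund — service 1918 days ≥ 5 years (≈1825 days) ✓; age 55 ≥ 21 ✓; dept Legal ✗ → not eligible.
Charitable Gift Match — status full-time ✗ (requires part-time or seasonal) → not eligible.
Employer Retirement Match — status full-time ✓ (not excluded); service 1918 days ≥ 120 days ✓; age 55 ≥ 21 ✓ → eligible.
Floating Holidays — status full-time ✗ (requires seasonal) → not eligible.
Gym Reimbursement — status full-time ✓; service 1918 days ≥ 1 year (≈365 days) ✓; grade L7 ≥ L6 ✓; age 55 ≥ 18 ✓; dept Legal ✓ → eligible.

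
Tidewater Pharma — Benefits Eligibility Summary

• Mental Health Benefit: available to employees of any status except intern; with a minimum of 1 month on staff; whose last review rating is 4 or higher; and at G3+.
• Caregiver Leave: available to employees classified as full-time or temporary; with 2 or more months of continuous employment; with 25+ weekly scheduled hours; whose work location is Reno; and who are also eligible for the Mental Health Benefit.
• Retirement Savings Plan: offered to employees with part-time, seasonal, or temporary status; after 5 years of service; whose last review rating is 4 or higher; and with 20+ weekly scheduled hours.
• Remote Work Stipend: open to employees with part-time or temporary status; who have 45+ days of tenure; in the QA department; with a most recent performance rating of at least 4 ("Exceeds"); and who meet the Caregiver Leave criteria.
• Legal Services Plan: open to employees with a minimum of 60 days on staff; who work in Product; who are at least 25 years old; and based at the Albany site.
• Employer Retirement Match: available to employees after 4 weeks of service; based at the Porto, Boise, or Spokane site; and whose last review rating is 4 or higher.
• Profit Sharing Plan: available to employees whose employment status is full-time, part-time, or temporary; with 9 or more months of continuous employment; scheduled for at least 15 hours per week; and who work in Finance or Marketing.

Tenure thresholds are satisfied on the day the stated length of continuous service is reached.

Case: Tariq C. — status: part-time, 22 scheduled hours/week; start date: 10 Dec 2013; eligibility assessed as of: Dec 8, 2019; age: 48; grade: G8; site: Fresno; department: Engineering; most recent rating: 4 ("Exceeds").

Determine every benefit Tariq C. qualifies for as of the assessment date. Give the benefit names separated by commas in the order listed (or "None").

Mental Health Benefit, Retirement Savings Plan

Service from 10 Dec 2013 to Dec 8, 2019: 2189 days.
Mental Health Benefit — status part-time ✓ (not excluded); service 2189 days ≥ 1 month (≈30 days) ✓; rating 4 ≥ 4 ✓; grade G8 ≥ G3 ✓ → eligible.
Caregiver Leave — status part-time ✗ (requires full-time or temporary) → not eligible.
Retirement Savings Plan — status part-time ✓; service 2189 days ≥ 5 years (≈1825 days) ✓; rating 4 ≥ 4 ✓; 22 hrs/wk ≥ 20 ✓ → eligible.
Remote Work Stipend — status part-time ✓; service 2189 days ≥ 45 days ✓; dept Engineering ✗ → not eligible.
Legal Services Plan — service 2189 days ≥ 60 days ✓; dept Engineering ✗ → not eligible.
Employer Retirement Match — service 2189 days ≥ 4 weeks (≈28 days) ✓; site Fresno ✗ (not Porto, Boise, or Spokane) → not eligible.
Profit Sharing Plan — status part-time ✓; service 2189 days ≥ 9 months (≈270 days) ✓; 22 hrs/wk ≥ 15 ✓; dept Engineering ✗ → not eligible.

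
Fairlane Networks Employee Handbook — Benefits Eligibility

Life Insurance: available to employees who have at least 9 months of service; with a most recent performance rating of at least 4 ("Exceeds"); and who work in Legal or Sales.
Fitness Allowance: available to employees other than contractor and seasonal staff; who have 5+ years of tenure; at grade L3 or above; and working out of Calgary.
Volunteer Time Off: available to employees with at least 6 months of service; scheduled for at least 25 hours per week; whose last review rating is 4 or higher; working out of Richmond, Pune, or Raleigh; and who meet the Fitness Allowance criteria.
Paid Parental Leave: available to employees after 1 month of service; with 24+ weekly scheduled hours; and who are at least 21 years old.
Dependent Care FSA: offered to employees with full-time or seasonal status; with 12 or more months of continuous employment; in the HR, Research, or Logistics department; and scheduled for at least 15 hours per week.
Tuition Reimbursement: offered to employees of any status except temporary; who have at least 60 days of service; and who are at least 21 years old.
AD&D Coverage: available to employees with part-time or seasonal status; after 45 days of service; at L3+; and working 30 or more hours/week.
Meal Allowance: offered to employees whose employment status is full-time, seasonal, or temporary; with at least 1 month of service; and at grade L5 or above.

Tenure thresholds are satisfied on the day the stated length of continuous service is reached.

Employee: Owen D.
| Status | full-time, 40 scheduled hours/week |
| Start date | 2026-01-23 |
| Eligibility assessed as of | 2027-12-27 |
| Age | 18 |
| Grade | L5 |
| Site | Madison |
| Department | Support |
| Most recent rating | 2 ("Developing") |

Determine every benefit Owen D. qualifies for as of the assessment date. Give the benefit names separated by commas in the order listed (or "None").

Service from 2026-01-23 to 2027-12-27: 703 days.
Life Insurance — service 703 days ≥ 9 months (≈270 days) ✓; rating 2 < 4 ✗ → not eligible.
Fitness Allowance — status full-time ✓ (not excluded); service 703 days < 5 years (≈1825 days) ✗ → not eligible.
Volunteer Time Off — service 703 days ≥ 6 months (≈180 days) ✓; 40 hrs/wk ≥ 25 ✓; rating 2 < 4 ✗ → not eligible.
Paid Parental Leave — service 703 days ≥ 1 month (≈30 days) ✓; 40 hrs/wk ≥ 24 ✓; age 18 < 21 ✗ → not eligible.
Dependent Care FSA — status full-time ✓; service 703 days ≥ 12 months (≈360 days) ✓; dept Support ✗ → not eligible.
Tuition Reimbursement — status full-time ✓ (not excluded); service 703 days ≥ 60 days ✓; age 18 < 21 ✗ → not eligible.
AD&D Coverage — status full-time ✗ (requires part-time or seasonal) → not eligible.
Meal Allowance — status full-time ✓; service 703 days ≥ 1 month (≈30 days) ✓; grade L5 ≥ L5 ✓ → eligible.

Meal Allowance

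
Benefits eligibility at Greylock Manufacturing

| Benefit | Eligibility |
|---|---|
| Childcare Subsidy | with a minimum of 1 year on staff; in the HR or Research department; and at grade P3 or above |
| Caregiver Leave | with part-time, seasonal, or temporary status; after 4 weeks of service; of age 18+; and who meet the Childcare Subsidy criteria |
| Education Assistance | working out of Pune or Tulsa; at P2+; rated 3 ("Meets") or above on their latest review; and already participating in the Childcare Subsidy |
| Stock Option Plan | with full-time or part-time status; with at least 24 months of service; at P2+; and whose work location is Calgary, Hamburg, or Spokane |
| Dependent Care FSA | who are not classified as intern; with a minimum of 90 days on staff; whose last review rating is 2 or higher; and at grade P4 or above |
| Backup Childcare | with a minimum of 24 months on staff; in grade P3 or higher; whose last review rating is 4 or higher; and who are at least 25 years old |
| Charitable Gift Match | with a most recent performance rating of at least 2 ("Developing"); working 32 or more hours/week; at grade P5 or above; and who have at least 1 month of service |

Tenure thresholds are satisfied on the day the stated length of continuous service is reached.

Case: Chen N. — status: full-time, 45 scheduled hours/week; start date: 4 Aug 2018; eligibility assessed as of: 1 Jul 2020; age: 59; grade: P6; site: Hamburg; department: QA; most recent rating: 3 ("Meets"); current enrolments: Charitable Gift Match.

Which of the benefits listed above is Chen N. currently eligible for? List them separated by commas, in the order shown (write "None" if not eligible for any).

Service from 4 Aug 2018 to 1 Jul 2020: 697 days.
Childcare Subsidy — service 697 days ≥ 1 year (≈365 days) ✓; dept QA ✗ → not eligible.
Caregiver Leave — status full-time ✗ (requires part-time, seasonal, or temporary) → not eligible.
Education Assistance — site Hamburg ✗ (not Pune or Tulsa) → not eligible.
Stock Option Plan — status full-time ✓; service 697 days < 24 months (≈720 days) ✗ → not eligible.
Dependent Care FSA — status full-time ✓ (not excluded); service 697 days ≥ 90 days ✓; rating 3 ≥ 2 ✓; grade P6 ≥ P4 ✓ → eligible.
Backup Childcare — service 697 days < 24 months (≈720 days) ✗ → not eligible.
Charitable Gift Match — rating 3 ≥ 2 ✓; 45 hrs/wk ≥ 32 ✓; grade P6 ≥ P5 ✓; service 697 days ≥ 1 month (≈30 days) ✓ → eligible.

Dependent Care FSA, Charitable Gift Match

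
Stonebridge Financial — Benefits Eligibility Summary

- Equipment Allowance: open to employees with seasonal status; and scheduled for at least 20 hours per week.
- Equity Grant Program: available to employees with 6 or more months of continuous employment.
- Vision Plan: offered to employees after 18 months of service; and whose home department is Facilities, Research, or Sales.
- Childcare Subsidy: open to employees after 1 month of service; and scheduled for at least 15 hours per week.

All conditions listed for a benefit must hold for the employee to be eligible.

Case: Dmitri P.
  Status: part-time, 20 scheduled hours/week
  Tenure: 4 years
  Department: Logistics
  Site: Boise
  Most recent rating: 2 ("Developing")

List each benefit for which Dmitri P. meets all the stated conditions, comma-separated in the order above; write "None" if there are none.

Equity Grant Program, Childcare Subsidy

Equipment Allowance — status part-time ✗ (requires seasonal) → not eligible.
Equity Grant Program — service 4 years ≥ 6 months (≈180 days) ✓ → eligible.
Vision Plan — service 4 years ≥ 18 months (≈540 days) ✓; dept Logistics ✗ → not eligible.
Childcare Subsidy — service 4 years ≥ 1 month (≈30 days) ✓; 20 hrs/wk ≥ 15 ✓ → eligible.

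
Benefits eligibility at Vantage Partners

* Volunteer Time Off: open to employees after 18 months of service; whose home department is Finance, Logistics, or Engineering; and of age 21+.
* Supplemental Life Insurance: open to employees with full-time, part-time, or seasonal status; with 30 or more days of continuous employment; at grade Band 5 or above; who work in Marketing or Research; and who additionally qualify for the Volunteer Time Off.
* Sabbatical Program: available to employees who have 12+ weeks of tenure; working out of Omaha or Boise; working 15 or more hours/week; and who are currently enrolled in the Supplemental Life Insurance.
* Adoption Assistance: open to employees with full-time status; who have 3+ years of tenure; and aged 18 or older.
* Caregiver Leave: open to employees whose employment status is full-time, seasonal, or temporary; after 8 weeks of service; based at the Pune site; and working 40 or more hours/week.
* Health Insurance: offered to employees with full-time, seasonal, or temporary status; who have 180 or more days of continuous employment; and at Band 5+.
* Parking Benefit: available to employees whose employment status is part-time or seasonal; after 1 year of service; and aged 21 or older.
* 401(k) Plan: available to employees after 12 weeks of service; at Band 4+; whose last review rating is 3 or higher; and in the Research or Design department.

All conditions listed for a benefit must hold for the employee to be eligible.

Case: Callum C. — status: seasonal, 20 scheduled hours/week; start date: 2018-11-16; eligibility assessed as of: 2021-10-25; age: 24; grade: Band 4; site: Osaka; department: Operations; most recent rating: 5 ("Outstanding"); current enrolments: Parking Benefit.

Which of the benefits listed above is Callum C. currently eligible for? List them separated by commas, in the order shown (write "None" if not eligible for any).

Parking Benefit

Service from 2018-11-16 to 2021-10-25: 1074 days.
Volunteer Time Off — service 1074 days ≥ 18 months (≈540 days) ✓; dept Operations ✗ → not eligible.
Supplemental Life Insurance — status seasonal ✓; service 1074 days ≥ 30 days ✓; grade Band 4 < Band 5 ✗ → not eligible.
Sabbatical Program — service 1074 days ≥ 12 weeks (≈84 days) ✓; site Osaka ✗ (not Omaha or Boise) → not eligible.
Adoption Assistance — status seasonal ✗ (requires full-time) → not eligible.
Caregiver Leave — status seasonal ✓; service 1074 days ≥ 8 weeks (≈56 days) ✓; site Osaka ✗ (not Pune) → not eligible.
Health Insurance — status seasonal ✓; service 1074 days ≥ 180 days ✓; grade Band 4 < Band 5 ✗ → not eligible.
Parking Benefit — status seasonal ✓; service 1074 days ≥ 1 year (≈365 days) ✓; age 24 ≥ 21 ✓ → eligible.
401(k) Plan — service 1074 days ≥ 12 weeks (≈84 days) ✓; grade Band 4 ≥ Band 4 ✓; rating 5 ≥ 3 ✓; dept Operations ✗ → not eligible.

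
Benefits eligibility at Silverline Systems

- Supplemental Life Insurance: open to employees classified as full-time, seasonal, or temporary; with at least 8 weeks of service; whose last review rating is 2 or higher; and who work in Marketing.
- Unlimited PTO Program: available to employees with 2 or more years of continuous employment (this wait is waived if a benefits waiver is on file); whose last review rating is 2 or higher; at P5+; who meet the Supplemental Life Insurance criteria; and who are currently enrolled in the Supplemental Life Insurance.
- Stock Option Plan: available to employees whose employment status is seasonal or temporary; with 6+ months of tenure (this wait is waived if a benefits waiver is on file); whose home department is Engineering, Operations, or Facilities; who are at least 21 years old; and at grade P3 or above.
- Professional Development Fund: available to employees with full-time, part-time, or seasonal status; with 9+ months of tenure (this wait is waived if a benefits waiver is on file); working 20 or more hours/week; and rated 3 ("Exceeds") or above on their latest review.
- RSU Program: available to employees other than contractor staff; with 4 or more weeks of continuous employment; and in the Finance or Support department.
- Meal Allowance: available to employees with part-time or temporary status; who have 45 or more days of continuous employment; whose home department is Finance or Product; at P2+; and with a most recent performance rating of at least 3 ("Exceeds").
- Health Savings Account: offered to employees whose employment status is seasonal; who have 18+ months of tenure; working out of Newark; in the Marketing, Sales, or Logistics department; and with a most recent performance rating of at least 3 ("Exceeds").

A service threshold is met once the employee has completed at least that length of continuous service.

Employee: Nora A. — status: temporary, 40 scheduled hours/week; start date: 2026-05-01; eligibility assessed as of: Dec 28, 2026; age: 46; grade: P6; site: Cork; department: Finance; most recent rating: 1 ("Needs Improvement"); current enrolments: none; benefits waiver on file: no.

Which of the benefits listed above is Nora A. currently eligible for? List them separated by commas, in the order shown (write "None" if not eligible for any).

RSU Program

Service from 2026-05-01 to Dec 28, 2026: 241 days.
Supplemental Life Insurance — status temporary ✓; service 241 days ≥ 8 weeks (≈56 days) ✓; rating 1 < 2 ✗ → not eligible.
Unlimited PTO Program — no waiver, service 241 days < 2 years (≈730 days) ✗ → not eligible.
Stock Option Plan — status temporary ✓; no waiver, service 241 days ≥ 6 months (≈180 days) ✓; dept Finance ✗ → not eligible.
Professional Development Fund — status temporary ✗ (requires full-time, part-time, or seasonal) → not eligible.
RSU Program — status temporary ✓ (not excluded); service 241 days ≥ 4 weeks (≈28 days) ✓; dept Finance ✓ → eligible.
Meal Allowance — status temporary ✓; service 241 days ≥ 45 days ✓; dept Finance ✓; grade P6 ≥ P2 ✓; rating 1 < 3 ✗ → not eligible.
Health Savings Account — status temporary ✗ (requires seasonal) → not eligible.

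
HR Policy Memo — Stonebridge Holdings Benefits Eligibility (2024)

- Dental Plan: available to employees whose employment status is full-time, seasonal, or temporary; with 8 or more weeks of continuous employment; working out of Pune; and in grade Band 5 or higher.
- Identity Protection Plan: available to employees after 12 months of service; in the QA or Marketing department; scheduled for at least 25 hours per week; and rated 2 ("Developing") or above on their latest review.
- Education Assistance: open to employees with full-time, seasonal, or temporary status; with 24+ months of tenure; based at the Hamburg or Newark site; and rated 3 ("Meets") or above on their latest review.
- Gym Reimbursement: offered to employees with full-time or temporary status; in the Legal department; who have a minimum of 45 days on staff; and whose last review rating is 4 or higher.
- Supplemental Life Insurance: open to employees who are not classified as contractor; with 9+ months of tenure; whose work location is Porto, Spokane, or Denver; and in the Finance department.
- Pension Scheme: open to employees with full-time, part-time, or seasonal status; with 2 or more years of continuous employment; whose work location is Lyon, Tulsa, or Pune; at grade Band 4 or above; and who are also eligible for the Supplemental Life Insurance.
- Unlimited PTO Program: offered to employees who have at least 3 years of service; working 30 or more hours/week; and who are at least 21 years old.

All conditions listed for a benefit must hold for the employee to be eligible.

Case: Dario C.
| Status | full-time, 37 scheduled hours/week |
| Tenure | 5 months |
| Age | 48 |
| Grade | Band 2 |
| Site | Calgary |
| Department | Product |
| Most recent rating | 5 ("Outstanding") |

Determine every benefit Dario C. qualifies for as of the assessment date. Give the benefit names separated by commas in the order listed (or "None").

None

Dental Plan — status full-time ✓; service 5 months ≥ 8 weeks (≈56 days) ✓; site Calgary ✗ (not Pune) → not eligible.
Identity Protection Plan — service 5 months < 12 months ✗ → not eligible.
Education Assistance — status full-time ✓; service 5 months < 24 months ✗ → not eligible.
Gym Reimbursement — status full-time ✓; dept Product ✗ → not eligible.
Supplemental Life Insurance — status full-time ✓ (not excluded); service 5 months < 9 months ✗ → not eligible.
Pension Scheme — status full-time ✓; service 5 months < 2 years (≈730 days) ✗ → not eligible.
Unlimited PTO Program — service 5 months < 3 years (≈1095 days) ✗ → not eligible.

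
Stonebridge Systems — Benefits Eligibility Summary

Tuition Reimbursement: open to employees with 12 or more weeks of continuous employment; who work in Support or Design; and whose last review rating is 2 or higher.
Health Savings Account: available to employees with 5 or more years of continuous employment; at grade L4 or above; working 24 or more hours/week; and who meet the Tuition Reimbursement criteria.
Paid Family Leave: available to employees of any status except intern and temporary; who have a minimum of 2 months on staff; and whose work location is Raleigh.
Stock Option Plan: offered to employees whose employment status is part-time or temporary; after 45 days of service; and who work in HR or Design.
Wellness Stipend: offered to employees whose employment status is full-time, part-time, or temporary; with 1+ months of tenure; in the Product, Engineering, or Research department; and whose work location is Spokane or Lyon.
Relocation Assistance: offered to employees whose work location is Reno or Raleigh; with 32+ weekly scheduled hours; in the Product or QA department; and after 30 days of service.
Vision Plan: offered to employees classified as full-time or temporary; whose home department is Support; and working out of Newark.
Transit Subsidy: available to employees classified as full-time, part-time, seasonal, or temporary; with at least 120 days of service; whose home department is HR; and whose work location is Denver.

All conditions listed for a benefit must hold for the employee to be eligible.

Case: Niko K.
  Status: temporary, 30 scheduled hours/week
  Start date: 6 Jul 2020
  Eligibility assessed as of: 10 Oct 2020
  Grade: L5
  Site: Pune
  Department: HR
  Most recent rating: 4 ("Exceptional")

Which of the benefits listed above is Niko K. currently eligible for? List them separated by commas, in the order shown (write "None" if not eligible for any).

Service from 6 Jul 2020 to 10 Oct 2020: 96 days.
Tuition Reimbursement — service 96 days ≥ 12 weeks (≈84 days) ✓; dept HR ✗ → not eligible.
Health Savings Account — service 96 days < 5 years (≈1825 days) ✗ → not eligible.
Paid Family Leave — status temporary ✗ (excluded) → not eligible.
Stock Option Plan — status temporary ✓; service 96 days ≥ 45 days ✓; dept HR ✓ → eligible.
Wellness Stipend — status temporary ✓; service 96 days ≥ 1 month (≈30 days) ✓; dept HR ✗ → not eligible.
Relocation Assistance — site Pune ✗ (not Reno or Raleigh) → not eligible.
Vision Plan — status temporary ✓; dept HR ✗ → not eligible.
Transit Subsidy — status temporary ✓; service 96 days < 120 days ✗ → not eligible.

Stock Option Plan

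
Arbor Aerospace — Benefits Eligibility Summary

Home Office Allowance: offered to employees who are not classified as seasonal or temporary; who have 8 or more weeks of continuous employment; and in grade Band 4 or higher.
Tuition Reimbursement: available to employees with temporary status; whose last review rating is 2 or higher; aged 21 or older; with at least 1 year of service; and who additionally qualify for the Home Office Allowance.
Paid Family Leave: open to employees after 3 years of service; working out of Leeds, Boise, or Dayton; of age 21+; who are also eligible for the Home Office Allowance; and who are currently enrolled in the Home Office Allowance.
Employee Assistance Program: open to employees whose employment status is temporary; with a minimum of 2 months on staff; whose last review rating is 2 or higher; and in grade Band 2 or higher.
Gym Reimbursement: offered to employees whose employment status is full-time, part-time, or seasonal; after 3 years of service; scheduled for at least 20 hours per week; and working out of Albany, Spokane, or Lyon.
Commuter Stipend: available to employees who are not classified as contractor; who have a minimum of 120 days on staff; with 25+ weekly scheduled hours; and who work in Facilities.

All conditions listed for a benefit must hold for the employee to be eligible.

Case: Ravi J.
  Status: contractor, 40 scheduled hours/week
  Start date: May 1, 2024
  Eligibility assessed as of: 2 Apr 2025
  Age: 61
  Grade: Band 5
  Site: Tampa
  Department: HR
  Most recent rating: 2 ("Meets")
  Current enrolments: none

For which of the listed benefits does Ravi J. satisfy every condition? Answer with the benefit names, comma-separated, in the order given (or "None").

Service from May 1, 2024 to 2 Apr 2025: 336 days.
Home Office Allowance — status contractor ✓ (not excluded); service 336 days ≥ 8 weeks (≈56 days) ✓; grade Band 5 ≥ Band 4 ✓ → eligible.
Tuition Reimbursement — status contractor ✗ (requires temporary) → not eligible.
Paid Family Leave — service 336 days < 3 years (≈1095 days) ✗ → not eligible.
Employee Assistance Program — status contractor ✗ (requires temporary) → not eligible.
Gym Reimbursement — status contractor ✗ (requires full-time, part-time, or seasonal) → not eligible.
Commuter Stipend — status contractor ✗ (excluded) → not eligible.

Home Office Allowance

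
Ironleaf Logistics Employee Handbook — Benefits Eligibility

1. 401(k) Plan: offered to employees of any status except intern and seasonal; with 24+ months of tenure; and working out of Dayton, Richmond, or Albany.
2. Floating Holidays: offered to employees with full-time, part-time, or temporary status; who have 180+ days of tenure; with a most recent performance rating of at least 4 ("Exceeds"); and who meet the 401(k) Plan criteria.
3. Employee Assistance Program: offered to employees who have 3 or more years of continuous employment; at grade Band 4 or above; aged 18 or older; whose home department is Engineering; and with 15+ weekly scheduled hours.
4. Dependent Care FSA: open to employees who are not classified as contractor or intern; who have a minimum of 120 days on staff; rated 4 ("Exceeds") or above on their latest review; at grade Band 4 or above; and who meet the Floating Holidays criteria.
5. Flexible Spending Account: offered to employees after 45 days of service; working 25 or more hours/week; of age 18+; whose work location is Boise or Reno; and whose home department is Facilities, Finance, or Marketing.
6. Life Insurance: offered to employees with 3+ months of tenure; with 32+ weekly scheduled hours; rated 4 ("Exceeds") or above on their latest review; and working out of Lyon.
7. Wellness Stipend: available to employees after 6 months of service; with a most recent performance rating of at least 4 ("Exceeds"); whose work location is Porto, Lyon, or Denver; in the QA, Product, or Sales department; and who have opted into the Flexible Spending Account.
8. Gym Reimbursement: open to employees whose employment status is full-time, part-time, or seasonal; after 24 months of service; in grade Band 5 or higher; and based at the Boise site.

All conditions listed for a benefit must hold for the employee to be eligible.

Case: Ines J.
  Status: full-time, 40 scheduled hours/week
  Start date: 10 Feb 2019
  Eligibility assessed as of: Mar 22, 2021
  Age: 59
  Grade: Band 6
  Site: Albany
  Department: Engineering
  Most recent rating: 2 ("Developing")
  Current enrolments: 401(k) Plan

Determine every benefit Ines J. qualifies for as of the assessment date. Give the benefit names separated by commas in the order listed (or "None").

401(k) Plan

Service from 10 Feb 2019 to Mar 22, 2021: 771 days.
401(k) Plan — status full-time ✓ (not excluded); service 771 days ≥ 24 months (≈720 days) ✓; site Albany ✓ → eligible.
Floating Holidays — status full-time ✓; service 771 days ≥ 180 days ✓; rating 2 < 4 ✗ → not eligible.
Employee Assistance Program — service 771 days < 3 years (≈1095 days) ✗ → not eligible.
Dependent Care FSA — status full-time ✓ (not excluded); service 771 days ≥ 120 days ✓; rating 2 < 4 ✗ → not eligible.
Flexible Spending Account — service 771 days ≥ 45 days ✓; 40 hrs/wk ≥ 25 ✓; age 59 ≥ 18 ✓; site Albany ✗ (not Boise or Reno) → not eligible.
Life Insurance — service 771 days ≥ 3 months (≈90 days) ✓; 40 hrs/wk ≥ 32 ✓; rating 2 < 4 ✗ → not eligible.
Wellness Stipend — service 771 days ≥ 6 months (≈180 days) ✓; rating 2 < 4 ✗ → not eligible.
Gym Reimbursement — status full-time ✓; service 771 days ≥ 24 months (≈720 days) ✓; grade Band 6 ≥ Band 5 ✓; site Albany ✗ (not Boise) → not eligible.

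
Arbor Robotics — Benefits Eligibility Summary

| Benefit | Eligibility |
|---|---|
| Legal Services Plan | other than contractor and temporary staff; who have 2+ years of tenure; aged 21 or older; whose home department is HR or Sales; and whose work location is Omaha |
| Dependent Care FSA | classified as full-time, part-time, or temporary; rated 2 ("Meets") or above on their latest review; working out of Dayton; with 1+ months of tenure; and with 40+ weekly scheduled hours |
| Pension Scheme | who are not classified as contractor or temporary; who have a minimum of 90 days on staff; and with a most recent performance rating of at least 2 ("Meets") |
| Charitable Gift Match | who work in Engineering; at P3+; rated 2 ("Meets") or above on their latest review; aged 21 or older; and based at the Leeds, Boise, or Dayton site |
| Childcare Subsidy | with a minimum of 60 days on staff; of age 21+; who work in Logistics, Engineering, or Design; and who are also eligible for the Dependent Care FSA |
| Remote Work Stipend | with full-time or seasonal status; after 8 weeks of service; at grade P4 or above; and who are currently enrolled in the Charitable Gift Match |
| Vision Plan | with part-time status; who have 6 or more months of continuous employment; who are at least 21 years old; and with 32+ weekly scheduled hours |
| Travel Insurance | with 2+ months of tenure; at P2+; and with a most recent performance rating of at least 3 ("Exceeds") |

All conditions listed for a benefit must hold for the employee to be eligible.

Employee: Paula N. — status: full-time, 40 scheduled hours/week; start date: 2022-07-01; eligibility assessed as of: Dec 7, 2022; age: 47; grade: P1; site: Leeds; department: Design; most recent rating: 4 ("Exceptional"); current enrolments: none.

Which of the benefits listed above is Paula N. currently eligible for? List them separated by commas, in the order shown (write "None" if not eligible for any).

Pension Scheme

Service from 2022-07-01 to Dec 7, 2022: 159 days.
Legal Services Plan — status full-time ✓ (not excluded); service 159 days < 2 years (≈730 days) ✗ → not eligible.
Dependent Care FSA — status full-time ✓; rating 4 ≥ 2 ✓; site Leeds ✗ (not Dayton) → not eligible.
Pension Scheme — status full-time ✓ (not excluded); service 159 days ≥ 90 days ✓; rating 4 ≥ 2 ✓ → eligible.
Charitable Gift Match — dept Design ✗ → not eligible.
Childcare Subsidy — service 159 days ≥ 60 days ✓; age 47 ≥ 21 ✓; dept Design ✓; not eligible for Dependent Care FSA ✗ → not eligible.
Remote Work Stipend — status full-time ✓; service 159 days ≥ 8 weeks (≈56 days) ✓; grade P1 < P4 ✗ → not eligible.
Vision Plan — status full-time ✗ (requires part-time) → not eligible.
Travel Insurance — service 159 days ≥ 2 months (≈60 days) ✓; grade P1 < P2 ✗ → not eligible.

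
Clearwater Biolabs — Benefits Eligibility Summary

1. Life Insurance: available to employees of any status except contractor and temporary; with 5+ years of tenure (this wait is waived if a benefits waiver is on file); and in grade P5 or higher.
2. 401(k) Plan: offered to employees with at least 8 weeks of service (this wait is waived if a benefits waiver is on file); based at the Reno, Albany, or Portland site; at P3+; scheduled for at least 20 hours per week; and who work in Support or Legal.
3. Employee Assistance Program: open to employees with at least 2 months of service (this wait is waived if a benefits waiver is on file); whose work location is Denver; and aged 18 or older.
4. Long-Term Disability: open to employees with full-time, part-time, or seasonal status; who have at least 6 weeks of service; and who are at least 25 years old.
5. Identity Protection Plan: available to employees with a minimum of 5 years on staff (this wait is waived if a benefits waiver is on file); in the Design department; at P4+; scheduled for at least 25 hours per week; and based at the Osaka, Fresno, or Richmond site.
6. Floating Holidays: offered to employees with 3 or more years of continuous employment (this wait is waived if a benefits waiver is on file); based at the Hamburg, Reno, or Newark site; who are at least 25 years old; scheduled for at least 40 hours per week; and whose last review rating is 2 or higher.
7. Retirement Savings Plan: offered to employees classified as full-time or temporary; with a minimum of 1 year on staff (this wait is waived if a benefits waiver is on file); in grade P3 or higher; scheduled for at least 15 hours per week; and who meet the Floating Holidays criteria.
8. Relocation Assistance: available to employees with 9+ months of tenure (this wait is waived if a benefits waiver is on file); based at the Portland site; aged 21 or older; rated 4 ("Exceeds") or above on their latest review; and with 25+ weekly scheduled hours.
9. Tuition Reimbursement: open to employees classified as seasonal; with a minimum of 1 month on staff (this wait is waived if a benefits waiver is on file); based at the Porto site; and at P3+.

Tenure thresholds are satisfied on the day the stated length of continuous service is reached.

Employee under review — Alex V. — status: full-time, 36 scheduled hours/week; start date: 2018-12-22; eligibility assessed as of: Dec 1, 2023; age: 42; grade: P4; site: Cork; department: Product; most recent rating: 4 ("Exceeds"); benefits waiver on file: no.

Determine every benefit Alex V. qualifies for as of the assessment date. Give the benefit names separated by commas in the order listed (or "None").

Long-Term Disability

Service from 2018-12-22 to Dec 1, 2023: 1805 days.
Life Insurance — status full-time ✓ (not excluded); no waiver, service 1805 days < 5 years (≈1825 days) ✗ → not eligible.
401(k) Plan — no waiver, service 1805 days ≥ 8 weeks (≈56 days) ✓; site Cork ✗ (not Reno, Albany, or Portland) → not eligible.
Employee Assistance Program — no waiver, service 1805 days ≥ 2 months (≈60 days) ✓; site Cork ✗ (not Denver) → not eligible.
Long-Term Disability — status full-time ✓; service 1805 days ≥ 6 weeks (≈42 days) ✓; age 42 ≥ 25 ✓ → eligible.
Identity Protection Plan — no waiver, service 1805 days < 5 years (≈1825 days) ✗ → not eligible.
Floating Holidays — no waiver, service 1805 days ≥ 3 years (≈1095 days) ✓; site Cork ✗ (not Hamburg, Reno, or Newark) → not eligible.
Retirement Savings Plan — status full-time ✓; no waiver, service 1805 days ≥ 1 year (≈365 days) ✓; grade P4 ≥ P3 ✓; 36 hrs/wk ≥ 15 ✓; not eligible for Floating Holidays ✗ → not eligible.
Relocation Assistance — no waiver, service 1805 days ≥ 9 months (≈270 days) ✓; site Cork ✗ (not Portland) → not eligible.
Tuition Reimbursement — status full-time ✗ (requires seasonal) → not eligible.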